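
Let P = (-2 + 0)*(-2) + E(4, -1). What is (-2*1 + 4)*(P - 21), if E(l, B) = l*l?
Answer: -2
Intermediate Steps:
E(l, B) = l²
P = 20 (P = (-2 + 0)*(-2) + 4² = -2*(-2) + 16 = 4 + 16 = 20)
(-2*1 + 4)*(P - 21) = (-2*1 + 4)*(20 - 21) = (-2 + 4)*(-1) = 2*(-1) = -2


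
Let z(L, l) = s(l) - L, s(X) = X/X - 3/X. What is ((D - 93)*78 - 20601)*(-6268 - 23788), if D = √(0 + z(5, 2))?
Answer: 837209880 - 1172184*I*√22 ≈ 8.3721e+8 - 5.498e+6*I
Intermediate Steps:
s(X) = 1 - 3/X
z(L, l) = -L + (-3 + l)/l (z(L, l) = (-3 + l)/l - L = -L + (-3 + l)/l)
D = I*√22/2 (D = √(0 + (1 - 1*5 - 3/2)) = √(0 + (1 - 5 - 3*½)) = √(0 + (1 - 5 - 3/2)) = √(0 - 11/2) = √(-11/2) = I*√22/2 ≈ 2.3452*I)
((D - 93)*78 - 20601)*(-6268 - 23788) = ((I*√22/2 - 93)*78 - 20601)*(-6268 - 23788) = ((-93 + I*√22/2)*78 - 20601)*(-30056) = ((-7254 + 39*I*√22) - 20601)*(-30056) = (-27855 + 39*I*√22)*(-30056) = 837209880 - 1172184*I*√22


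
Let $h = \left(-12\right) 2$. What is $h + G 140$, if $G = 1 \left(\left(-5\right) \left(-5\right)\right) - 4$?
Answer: $2916$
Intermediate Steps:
$G = 21$ ($G = 1 \cdot 25 - 4 = 25 - 4 = 21$)
$h = -24$
$h + G 140 = -24 + 21 \cdot 140 = -24 + 2940 = 2916$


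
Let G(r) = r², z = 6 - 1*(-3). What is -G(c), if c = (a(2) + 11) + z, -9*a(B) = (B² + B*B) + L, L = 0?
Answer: -29584/81 ≈ -365.23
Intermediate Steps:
z = 9 (z = 6 + 3 = 9)
a(B) = -2*B²/9 (a(B) = -((B² + B*B) + 0)/9 = -((B² + B²) + 0)/9 = -(2*B² + 0)/9 = -2*B²/9)
c = 172/9 (c = (-2/9*2² + 11) + 9 = (-2/9*4 + 11) + 9 = (-8/9 + 11) + 9 = 91/9 + 9 = 172/9 ≈ 19.111)
-G(c) = -(172/9)² = -1*29584/81 = -29584/81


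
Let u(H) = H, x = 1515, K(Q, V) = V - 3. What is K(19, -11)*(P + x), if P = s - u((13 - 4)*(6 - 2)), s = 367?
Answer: -25844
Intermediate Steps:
K(Q, V) = -3 + V
P = 331 (P = 367 - (13 - 4)*(6 - 2) = 367 - 9*4 = 367 - 1*36 = 367 - 36 = 331)
K(19, -11)*(P + x) = (-3 - 11)*(331 + 1515) = -14*1846 = -25844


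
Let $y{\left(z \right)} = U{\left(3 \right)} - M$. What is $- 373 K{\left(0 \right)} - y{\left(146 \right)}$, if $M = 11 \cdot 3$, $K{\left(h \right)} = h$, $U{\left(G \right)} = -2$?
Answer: $35$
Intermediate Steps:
$M = 33$
$y{\left(z \right)} = -35$ ($y{\left(z \right)} = -2 - 33 = -35$)
$- 373 K{\left(0 \right)} - y{\left(146 \right)} = \left(-373\right) 0 - -35 = 0 + 35 = 35$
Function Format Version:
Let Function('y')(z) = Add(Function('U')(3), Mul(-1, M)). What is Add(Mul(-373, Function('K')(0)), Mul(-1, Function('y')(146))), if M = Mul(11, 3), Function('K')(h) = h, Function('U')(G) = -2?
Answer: 35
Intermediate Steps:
M = 33
Function('y')(z) = -35 (Function('y')(z) = Add(-2, Mul(-1, 33)) = Add(-2, -33) = -35)
Add(Mul(-373, Function('K')(0)), Mul(-1, Function('y')(146))) = Add(Mul(-373, 0), Mul(-1, -35)) = Add(0, 35) = 35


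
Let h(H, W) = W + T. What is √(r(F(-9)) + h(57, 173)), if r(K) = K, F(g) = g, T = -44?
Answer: 2*√30 ≈ 10.954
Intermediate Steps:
h(H, W) = -44 + W (h(H, W) = W - 44 = -44 + W)
√(r(F(-9)) + h(57, 173)) = √(-9 + (-44 + 173)) = √(-9 + 129) = √120 = 2*√30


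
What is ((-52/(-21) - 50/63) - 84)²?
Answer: 26894596/3969 ≈ 6776.2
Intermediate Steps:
((-52/(-21) - 50/63) - 84)² = ((-52*(-1/21) - 50*1/63) - 84)² = ((52/21 - 50/63) - 84)² = (106/63 - 84)² = (-5186/63)² = 26894596/3969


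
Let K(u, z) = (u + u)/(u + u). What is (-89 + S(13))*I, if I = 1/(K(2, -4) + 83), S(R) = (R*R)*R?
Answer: 527/21 ≈ 25.095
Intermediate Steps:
S(R) = R**3 (S(R) = R**2*R = R**3)
K(u, z) = 1 (K(u, z) = (2*u)/((2*u)) = (2*u)*(1/(2*u)) = 1)
I = 1/84 (I = 1/(1 + 83) = 1/84 ≈ 0.011905)
(-89 + S(13))*I = (-89 + 13**3)*(1/84) = (-89 + 2197)*(1/84) = 2108*(1/84) = 527/21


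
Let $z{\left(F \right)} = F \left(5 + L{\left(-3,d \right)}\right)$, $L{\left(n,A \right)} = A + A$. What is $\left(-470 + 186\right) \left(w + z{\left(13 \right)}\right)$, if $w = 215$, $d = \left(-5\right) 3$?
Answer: $31240$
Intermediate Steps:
$d = -15$
$L{\left(n,A \right)} = 2 A$
$z{\left(F \right)} = - 25 F$ ($z{\left(F \right)} = F \left(5 + 2 \left(-15\right)\right) = F \left(5 - 30\right) = F \left(-25\right) = - 25 F$)
$\left(-470 + 186\right) \left(w + z{\left(13 \right)}\right) = \left(-470 + 186\right) \left(215 - 325\right) = - 284 \left(215 - 325\right) = \left(-284\right) \left(-110\right) = 31240$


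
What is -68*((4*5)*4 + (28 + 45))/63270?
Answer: -578/3515 ≈ -0.16444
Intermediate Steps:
-68*((4*5)*4 + (28 + 45))/63270 = -68*(20*4 + 73)*(1/63270) = -68*(80 + 73)*(1/63270) = -68*153*(1/63270) = -10404*1/63270 = -578/3515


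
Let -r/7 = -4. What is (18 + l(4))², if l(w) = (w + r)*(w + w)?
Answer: 75076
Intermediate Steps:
r = 28 (r = -7*(-4) = 28)
l(w) = 2*w*(28 + w) (l(w) = (w + 28)*(w + w) = (28 + w)*(2*w) = 2*w*(28 + w))
(18 + l(4))² = (18 + 2*4*(28 + 4))² = (18 + 2*4*32)² = (18 + 256)² = 274² = 75076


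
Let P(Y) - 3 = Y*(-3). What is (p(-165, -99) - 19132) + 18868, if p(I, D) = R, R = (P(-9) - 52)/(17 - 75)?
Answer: -7645/29 ≈ -263.62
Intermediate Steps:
P(Y) = 3 - 3*Y (P(Y) = 3 + Y*(-3) = 3 - 3*Y)
R = 11/29 (R = ((3 - 3*(-9)) - 52)/(17 - 75) = ((3 + 27) - 52)/(-58) = (30 - 52)*(-1/58) = -22*(-1/58) = 11/29 ≈ 0.37931)
p(I, D) = 11/29
(p(-165, -99) - 19132) + 18868 = (11/29 - 19132) + 18868 = -554817/29 + 18868 = -7645/29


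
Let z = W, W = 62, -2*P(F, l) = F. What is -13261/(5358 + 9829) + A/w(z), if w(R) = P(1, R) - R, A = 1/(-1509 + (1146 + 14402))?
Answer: -23271427749/26651286625 ≈ -0.87318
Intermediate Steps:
P(F, l) = -F/2
A = 1/14039 (A = 1/(-1509 + 15548) = 1/14039 ≈ 7.1230e-5)
z = 62
w(R) = -½ - R (w(R) = -½*1 - R = -½ - R)
-13261/(5358 + 9829) + A/w(z) = -13261/(5358 + 9829) + 1/(14039*(-½ - 1*62)) = -13261/15187 + 1/(14039*(-½ - 62)) = -13261*1/15187 + 1/(14039*(-125/2)) = -13261/15187 + (1/14039)*(-2/125) = -13261/15187 - 2/1754875 = -23271427749/26651286625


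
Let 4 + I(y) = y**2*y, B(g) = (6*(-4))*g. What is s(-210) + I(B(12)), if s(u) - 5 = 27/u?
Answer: -1672150979/70 ≈ -2.3888e+7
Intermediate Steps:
B(g) = -24*g
I(y) = -4 + y**3 (I(y) = -4 + y**2*y = -4 + y**3)
s(u) = 5 + 27/u
s(-210) + I(B(12)) = (5 + 27/(-210)) + (-4 + (-24*12)**3) = (5 + 27*(-1/210)) + (-4 + (-288)**3) = (5 - 9/70) + (-4 - 23887872) = 341/70 - 23887876 = -1672150979/70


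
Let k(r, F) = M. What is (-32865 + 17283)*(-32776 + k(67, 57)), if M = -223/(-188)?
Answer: 48005532015/94 ≈ 5.1070e+8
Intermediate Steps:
M = 223/188 (M = -223*(-1/188) = 223/188 ≈ 1.1862)
k(r, F) = 223/188
(-32865 + 17283)*(-32776 + k(67, 57)) = (-32865 + 17283)*(-32776 + 223/188) = -15582*(-6161665/188) = 48005532015/94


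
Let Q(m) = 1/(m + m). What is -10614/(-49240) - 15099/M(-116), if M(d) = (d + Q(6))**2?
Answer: -43261769253/47636770220 ≈ -0.90816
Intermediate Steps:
Q(m) = 1/(2*m)
M(d) = (1/12 + d)**2 (M(d) = (d + (1/2)/6)**2 = (d + (1/2)*(1/6))**2 = (d + 1/12)**2 = (1/12 + d)**2)
-10614/(-49240) - 15099/M(-116) = -10614/(-49240) - 15099*144/(1 + 12*(-116))**2 = -10614*(-1/49240) - 15099*144/(1 - 1392)**2 = 5307/24620 - 15099/((1/144)*(-1391)**2) = 5307/24620 - 15099/((1/144)*1934881) = 5307/24620 - 15099/1934881/144 = 5307/24620 - 15099*144/1934881 = 5307/24620 - 2174256/1934881 = -43261769253/47636770220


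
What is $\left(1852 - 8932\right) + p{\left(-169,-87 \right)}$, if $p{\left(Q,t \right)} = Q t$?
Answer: $7623$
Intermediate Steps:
$\left(1852 - 8932\right) + p{\left(-169,-87 \right)} = \left(1852 - 8932\right) - -14703 = \left(1852 - 8932\right) + 14703 = -7080 + 14703 = 7623$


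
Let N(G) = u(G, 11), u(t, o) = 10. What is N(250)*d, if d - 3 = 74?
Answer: 770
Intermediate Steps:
d = 77 (d = 3 + 74 = 77)
N(G) = 10
N(250)*d = 10*77 = 770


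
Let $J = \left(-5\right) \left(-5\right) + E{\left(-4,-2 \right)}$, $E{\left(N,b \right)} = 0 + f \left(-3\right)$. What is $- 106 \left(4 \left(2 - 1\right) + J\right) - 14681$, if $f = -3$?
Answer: $-18709$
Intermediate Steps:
$E{\left(N,b \right)} = 9$ ($E{\left(N,b \right)} = 0 - -9 = 0 + 9 = 9$)
$J = 34$ ($J = \left(-5\right) \left(-5\right) + 9 = 25 + 9 = 34$)
$- 106 \left(4 \left(2 - 1\right) + J\right) - 14681 = - 106 \left(4 \left(2 - 1\right) + 34\right) - 14681 = - 106 \left(4 \cdot 1 + 34\right) - 14681 = - 106 \left(4 + 34\right) - 14681 = \left(-106\right) 38 - 14681 = -4028 - 14681 = -18709$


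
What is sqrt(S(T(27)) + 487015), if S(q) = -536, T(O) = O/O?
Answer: sqrt(486479) ≈ 697.48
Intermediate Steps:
T(O) = 1
sqrt(S(T(27)) + 487015) = sqrt(-536 + 487015) = sqrt(486479)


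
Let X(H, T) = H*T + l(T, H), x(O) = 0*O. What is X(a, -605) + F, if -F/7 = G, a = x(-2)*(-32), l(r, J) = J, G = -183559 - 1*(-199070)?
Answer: -108577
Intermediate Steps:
G = 15511 (G = -183559 + 199070 = 15511)
x(O) = 0
a = 0 (a = 0*(-32) = 0)
X(H, T) = H + H*T (X(H, T) = H*T + H = H + H*T)
F = -108577 (F = -7*15511 = -108577)
X(a, -605) + F = 0*(1 - 605) - 108577 = 0*(-604) - 108577 = 0 - 108577 = -108577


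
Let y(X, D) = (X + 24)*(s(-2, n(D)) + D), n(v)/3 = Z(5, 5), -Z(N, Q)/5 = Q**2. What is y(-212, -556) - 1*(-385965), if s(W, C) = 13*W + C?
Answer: 565881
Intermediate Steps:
Z(N, Q) = -5*Q**2
n(v) = -375 (n(v) = 3*(-5*5**2) = 3*(-5*25) = 3*(-125) = -375)
s(W, C) = C + 13*W
y(X, D) = (-401 + D)*(24 + X) (y(X, D) = (X + 24)*((-375 + 13*(-2)) + D) = (24 + X)*((-375 - 26) + D) = (24 + X)*(-401 + D) = (-401 + D)*(24 + X))
y(-212, -556) - 1*(-385965) = (-9624 - 401*(-212) + 24*(-556) - 556*(-212)) - 1*(-385965) = (-9624 + 85012 - 13344 + 117872) + 385965 = 179916 + 385965 = 565881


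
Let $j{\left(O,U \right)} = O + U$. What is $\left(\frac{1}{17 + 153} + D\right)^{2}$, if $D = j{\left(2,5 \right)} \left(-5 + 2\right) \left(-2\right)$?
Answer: $\frac{50993881}{28900} \approx 1764.5$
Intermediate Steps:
$D = 42$ ($D = \left(2 + 5\right) \left(-5 + 2\right) \left(-2\right) = 7 \left(\left(-3\right) \left(-2\right)\right) = 7 \cdot 6 = 42$)
$\left(\frac{1}{17 + 153} + D\right)^{2} = \left(\frac{1}{17 + 153} + 42\right)^{2} = \left(\frac{1}{170} + 42\right)^{2} = \left(\frac{7141}{170}\right)^{2} = \frac{50993881}{28900}$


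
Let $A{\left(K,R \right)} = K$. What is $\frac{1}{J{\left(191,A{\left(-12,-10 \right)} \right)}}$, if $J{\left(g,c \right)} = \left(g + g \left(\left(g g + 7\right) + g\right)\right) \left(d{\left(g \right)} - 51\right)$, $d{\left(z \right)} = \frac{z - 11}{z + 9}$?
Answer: $- \frac{1}{350994588} \approx -2.849 \cdot 10^{-9}$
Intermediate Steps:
$d{\left(z \right)} = \frac{-11 + z}{9 + z}$
$J{\left(g,c \right)} = \left(-51 + \frac{-11 + g}{9 + g}\right) \left(g + g \left(7 + g + g^{2}\right)\right)$ ($J{\left(g,c \right)} = \left(g + g \left(\left(g g + 7\right) + g\right)\right) \left(\frac{-11 + g}{9 + g} - 51\right) = \left(g + g \left(\left(g^{2} + 7\right) + g\right)\right) \left(-51 + \frac{-11 + g}{9 + g}\right) = \left(g + g \left(\left(7 + g^{2}\right) + g\right)\right) \left(-51 + \frac{-11 + g}{9 + g}\right) = \left(g + g \left(7 + g + g^{2}\right)\right) \left(-51 + \frac{-11 + g}{9 + g}\right) = \left(-51 + \frac{-11 + g}{9 + g}\right) \left(g + g \left(7 + g + g^{2}\right)\right)$)
$\frac{1}{J{\left(191,A{\left(-12,-10 \right)} \right)}} = \frac{1}{10 \cdot 191 \frac{1}{9 + 191} \left(-376 - 16617 - 52 \cdot 191^{2} - 5 \cdot 191^{3}\right)} = \frac{1}{10 \cdot 191 \cdot \frac{1}{200} \left(-376 - 16617 - 1897012 - 34839355\right)} = \frac{1}{10 \cdot 191 \cdot \frac{1}{200} \left(-36753360\right)} = \frac{1}{-350994588} = - \frac{1}{350994588}$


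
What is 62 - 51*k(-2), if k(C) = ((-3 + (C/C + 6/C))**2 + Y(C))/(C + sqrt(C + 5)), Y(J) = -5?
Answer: 2102 + 1020*sqrt(3) ≈ 3868.7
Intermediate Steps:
k(C) = (-5 + (-2 + 6/C)**2)/(C + sqrt(5 + C)) (k(C) = ((-3 + (C/C + 6/C))**2 - 5)/(C + sqrt(C + 5)) = ((-3 + (1 + 6/C))**2 - 5)/(C + sqrt(5 + C)) = ((-2 + 6/C)**2 - 5)/(C + sqrt(5 + C)) = (-5 + (-2 + 6/C)**2)/(C + sqrt(5 + C)))
62 - 51*k(-2) = 62 - 51*(36 - 1*(-2)**2 - 24*(-2))/((-2)**2*(-2 + sqrt(5 - 2))) = 62 - 51*(36 - 1*4 + 48)/(4*(-2 + sqrt(3))) = 62 - 51*(36 - 4 + 48)/(4*(-2 + sqrt(3))) = 62 - 51*80/(4*(-2 + sqrt(3))) = 62 - 1020/(-2 + sqrt(3))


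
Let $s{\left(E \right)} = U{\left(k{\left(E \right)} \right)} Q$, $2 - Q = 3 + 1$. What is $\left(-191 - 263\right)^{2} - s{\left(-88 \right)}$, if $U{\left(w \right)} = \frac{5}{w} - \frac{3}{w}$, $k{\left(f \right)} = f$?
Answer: $\frac{4534551}{22} \approx 2.0612 \cdot 10^{5}$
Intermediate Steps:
$U{\left(w \right)} = \frac{2}{w}$
$Q = -2$ ($Q = 2 - \left(3 + 1\right) = 2 - 4 = -2$)
$s{\left(E \right)} = - \frac{4}{E}$ ($s{\left(E \right)} = \frac{2}{E} \left(-2\right) = - \frac{4}{E}$)
$\left(-191 - 263\right)^{2} - s{\left(-88 \right)} = \left(-191 - 263\right)^{2} - - \frac{4}{-88} = \left(-454\right)^{2} - \left(-4\right) \left(- \frac{1}{88}\right) = 206116 - \frac{1}{22} = \frac{4534551}{22}$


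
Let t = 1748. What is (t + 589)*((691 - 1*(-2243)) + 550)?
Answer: 8142108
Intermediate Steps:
(t + 589)*((691 - 1*(-2243)) + 550) = (1748 + 589)*((691 - 1*(-2243)) + 550) = 2337*((691 + 2243) + 550) = 2337*(2934 + 550) = 2337*3484 = 8142108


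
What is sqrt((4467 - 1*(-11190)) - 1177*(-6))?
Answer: sqrt(22719) ≈ 150.73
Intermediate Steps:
sqrt((4467 - 1*(-11190)) - 1177*(-6)) = sqrt((4467 + 11190) + 7062) = sqrt(15657 + 7062) = sqrt(22719)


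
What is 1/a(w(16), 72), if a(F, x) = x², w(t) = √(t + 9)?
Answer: 1/5184 ≈ 0.00019290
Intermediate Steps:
w(t) = √(9 + t)
1/a(w(16), 72) = 1/(72²) = 1/5184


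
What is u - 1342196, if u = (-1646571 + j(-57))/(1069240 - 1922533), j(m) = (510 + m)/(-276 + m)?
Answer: -127126613338976/94715523 ≈ -1.3422e+6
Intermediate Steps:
j(m) = (510 + m)/(-276 + m)
u = 182769532/94715523 (u = (-1646571 + (510 - 57)/(-276 - 57))/(1069240 - 1922533) = (-1646571 + 453/(-333))/(-853293) = (-1646571 - 1/333*453)*(-1/853293) = (-1646571 - 151/111)*(-1/853293) = -182769532/111*(-1/853293) = 182769532/94715523 ≈ 1.9297)
u - 1342196 = 182769532/94715523 - 1342196 = -127126613338976/94715523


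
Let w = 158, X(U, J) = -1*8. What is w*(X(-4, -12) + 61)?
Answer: 8374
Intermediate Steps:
X(U, J) = -8
w*(X(-4, -12) + 61) = 158*(-8 + 61) = 158*53 = 8374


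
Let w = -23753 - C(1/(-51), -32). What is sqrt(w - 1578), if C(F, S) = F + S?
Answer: 2*I*sqrt(16450662)/51 ≈ 159.06*I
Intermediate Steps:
w = -1209770/51 (w = -23753 - (1/(-51) - 32) = -23753 - (-1/51 - 32) = -23753 - 1*(-1633/51) = -23753 + 1633/51 = -1209770/51 ≈ -23721.)
sqrt(w - 1578) = sqrt(-1209770/51 - 1578) = sqrt(-1290248/51) = 2*I*sqrt(16450662)/51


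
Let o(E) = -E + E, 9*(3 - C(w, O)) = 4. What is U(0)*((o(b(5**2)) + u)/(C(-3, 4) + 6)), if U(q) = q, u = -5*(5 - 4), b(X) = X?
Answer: 0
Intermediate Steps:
C(w, O) = 23/9 (C(w, O) = 3 - 1/9*4 = 3 - 4/9 = 23/9)
u = -5 (u = -5*1 = -5)
o(E) = 0
U(0)*((o(b(5**2)) + u)/(C(-3, 4) + 6)) = 0*((0 - 5)/(23/9 + 6)) = 0*(-5/77/9) = 0*(-5*9/77) = 0*(-45/77) = 0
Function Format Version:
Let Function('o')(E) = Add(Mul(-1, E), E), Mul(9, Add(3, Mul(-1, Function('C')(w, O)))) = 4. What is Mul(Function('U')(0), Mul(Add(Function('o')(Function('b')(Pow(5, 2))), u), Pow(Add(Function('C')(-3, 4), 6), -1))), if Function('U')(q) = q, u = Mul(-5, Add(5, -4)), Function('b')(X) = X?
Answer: 0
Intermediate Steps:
Function('C')(w, O) = Rational(23, 9) (Function('C')(w, O) = Add(3, Mul(Rational(-1, 9), 4)) = Add(3, Rational(-4, 9)) = Rational(23, 9))
u = -5 (u = Mul(-5, 1) = -5)
Function('o')(E) = 0
Mul(Function('U')(0), Mul(Add(Function('o')(Function('b')(Pow(5, 2))), u), Pow(Add(Function('C')(-3, 4), 6), -1))) = Mul(0, Mul(Add(0, -5), Pow(Add(Rational(23, 9), 6), -1))) = Mul(0, Mul(-5, Pow(Rational(77, 9), -1))) = Mul(0, Mul(-5, Rational(9, 77))) = Mul(0, Rational(-45, 77)) = 0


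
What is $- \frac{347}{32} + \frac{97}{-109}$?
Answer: $- \frac{40927}{3488} \approx -11.734$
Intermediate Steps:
$- \frac{347}{32} + \frac{97}{-109} = \left(-347\right) \frac{1}{32} + 97 \left(- \frac{1}{109}\right) = - \frac{347}{32} - \frac{97}{109} = - \frac{40927}{3488}$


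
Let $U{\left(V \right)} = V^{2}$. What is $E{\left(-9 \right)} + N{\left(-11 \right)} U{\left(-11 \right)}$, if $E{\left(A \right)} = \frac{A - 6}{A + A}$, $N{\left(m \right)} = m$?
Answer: $- \frac{7981}{6} \approx -1330.2$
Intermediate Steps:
$E{\left(A \right)} = \frac{-6 + A}{2 A}$
$E{\left(-9 \right)} + N{\left(-11 \right)} U{\left(-11 \right)} = \frac{-6 - 9}{2 \left(-9\right)} - 11 \left(-11\right)^{2} = \frac{1}{2} \left(- \frac{1}{9}\right) \left(-15\right) - 1331 = \frac{5}{6} - 1331 = - \frac{7981}{6}$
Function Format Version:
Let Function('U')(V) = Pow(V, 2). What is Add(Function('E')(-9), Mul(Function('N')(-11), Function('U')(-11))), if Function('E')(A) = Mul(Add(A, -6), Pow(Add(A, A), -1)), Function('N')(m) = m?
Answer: Rational(-7981, 6) ≈ -1330.2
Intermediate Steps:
Function('E')(A) = Mul(Rational(1, 2), Pow(A, -1), Add(-6, A)) (Function('E')(A) = Mul(Add(-6, A), Pow(Mul(2, A), -1)) = Mul(Add(-6, A), Mul(Rational(1, 2), Pow(A, -1))) = Mul(Rational(1, 2), Pow(A, -1), Add(-6, A)))
Add(Function('E')(-9), Mul(Function('N')(-11), Function('U')(-11))) = Add(Mul(Rational(1, 2), Pow(-9, -1), Add(-6, -9)), Mul(-11, Pow(-11, 2))) = Add(Mul(Rational(1, 2), Rational(-1, 9), -15), Mul(-11, 121)) = Add(Rational(5, 6), -1331) = Rational(-7981, 6)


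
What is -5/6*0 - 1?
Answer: -1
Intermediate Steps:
-5/6*0 - 1 = 0 - 1 = -1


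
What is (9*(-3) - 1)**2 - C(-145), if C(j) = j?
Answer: 929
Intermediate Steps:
(9*(-3) - 1)**2 - C(-145) = (9*(-3) - 1)**2 - 1*(-145) = (-27 - 1)**2 + 145 = (-28)**2 + 145 = 784 + 145 = 929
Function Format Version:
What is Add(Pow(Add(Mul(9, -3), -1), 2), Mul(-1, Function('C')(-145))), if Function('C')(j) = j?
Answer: 929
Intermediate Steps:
Add(Pow(Add(Mul(9, -3), -1), 2), Mul(-1, Function('C')(-145))) = Add(Pow(Add(Mul(9, -3), -1), 2), Mul(-1, -145)) = Add(Pow(Add(-27, -1), 2), 145) = Add(Pow(-28, 2), 145) = Add(784, 145) = 929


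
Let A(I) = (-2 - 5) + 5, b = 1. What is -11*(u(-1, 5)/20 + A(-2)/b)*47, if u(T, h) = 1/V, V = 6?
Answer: 123563/120 ≈ 1029.7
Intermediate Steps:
A(I) = -2 (A(I) = -7 + 5 = -2)
u(T, h) = ⅙ (u(T, h) = 1/6 = ⅙)
-11*(u(-1, 5)/20 + A(-2)/b)*47 = -11*((⅙)/20 - 2/1)*47 = -11*((⅙)*(1/20) - 2*1)*47 = -11*(1/120 - 2)*47 = -11*(-239/120)*47 = (2629/120)*47 = 123563/120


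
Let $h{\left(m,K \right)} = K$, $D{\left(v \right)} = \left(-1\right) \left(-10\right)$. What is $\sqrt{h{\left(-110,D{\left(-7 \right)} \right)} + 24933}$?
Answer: $\sqrt{24943} \approx 157.93$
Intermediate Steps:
$D{\left(v \right)} = 10$
$\sqrt{h{\left(-110,D{\left(-7 \right)} \right)} + 24933} = \sqrt{10 + 24933} = \sqrt{24943}$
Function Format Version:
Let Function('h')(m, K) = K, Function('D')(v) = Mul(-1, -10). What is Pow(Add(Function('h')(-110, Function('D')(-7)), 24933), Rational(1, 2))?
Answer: Pow(24943, Rational(1, 2)) ≈ 157.93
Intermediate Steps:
Function('D')(v) = 10
Pow(Add(Function('h')(-110, Function('D')(-7)), 24933), Rational(1, 2)) = Pow(Add(10, 24933), Rational(1, 2)) = Pow(24943, Rational(1, 2))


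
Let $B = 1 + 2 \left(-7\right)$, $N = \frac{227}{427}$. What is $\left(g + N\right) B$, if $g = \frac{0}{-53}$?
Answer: $- \frac{2951}{427} \approx -6.911$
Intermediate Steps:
$g = 0$ ($g = 0 \left(- \frac{1}{53}\right) = 0$)
$N = \frac{227}{427}$ ($N = 227 \cdot \frac{1}{427} = \frac{227}{427} \approx 0.53162$)
$B = -13$ ($B = 1 - 14 = -13$)
$\left(g + N\right) B = \left(0 + \frac{227}{427}\right) \left(-13\right) = \frac{227}{427} \left(-13\right) = - \frac{2951}{427}$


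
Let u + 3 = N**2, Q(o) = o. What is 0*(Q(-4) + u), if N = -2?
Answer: 0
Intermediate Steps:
u = 1 (u = -3 + (-2)**2 = -3 + 4 = 1)
0*(Q(-4) + u) = 0*(-4 + 1) = 0*(-3) = 0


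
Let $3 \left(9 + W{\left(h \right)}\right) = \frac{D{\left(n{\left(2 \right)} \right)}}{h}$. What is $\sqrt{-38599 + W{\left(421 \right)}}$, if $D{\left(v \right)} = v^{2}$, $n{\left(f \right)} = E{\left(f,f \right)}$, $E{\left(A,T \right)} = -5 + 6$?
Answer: $\frac{i \sqrt{61586283489}}{1263} \approx 196.49 i$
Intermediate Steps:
$E{\left(A,T \right)} = 1$
$n{\left(f \right)} = 1$
$W{\left(h \right)} = -9 + \frac{1}{3 h}$ ($W{\left(h \right)} = -9 + \frac{1^{2} \frac{1}{h}}{3} = -9 + \frac{1 \frac{1}{h}}{3} = -9 + \frac{1}{3 h}$)
$\sqrt{-38599 + W{\left(421 \right)}} = \sqrt{-38599 - \left(9 - \frac{1}{3 \cdot 421}\right)} = \sqrt{-38599 + \left(-9 + \frac{1}{3} \cdot \frac{1}{421}\right)} = \sqrt{-38599 + \left(-9 + \frac{1}{1263}\right)} = \sqrt{-38599 - \frac{11366}{1263}} = \sqrt{- \frac{48761903}{1263}} = \frac{i \sqrt{61586283489}}{1263}$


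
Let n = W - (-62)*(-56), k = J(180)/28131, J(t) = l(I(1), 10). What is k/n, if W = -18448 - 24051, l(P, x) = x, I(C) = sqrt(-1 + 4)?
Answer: -10/1293210201 ≈ -7.7327e-9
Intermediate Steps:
I(C) = sqrt(3)
J(t) = 10
k = 10/28131 ≈ 0.00035548
W = -42499
n = -45971 (n = -42499 - (-62)*(-56) = -42499 - 1*3472 = -42499 - 3472 = -45971)
k/n = (10/28131)/(-45971) = (10/28131)*(-1/45971) = -10/1293210201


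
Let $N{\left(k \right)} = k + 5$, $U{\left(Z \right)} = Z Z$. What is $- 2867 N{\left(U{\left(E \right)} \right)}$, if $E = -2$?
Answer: $-25803$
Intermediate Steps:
$U{\left(Z \right)} = Z^{2}$
$N{\left(k \right)} = 5 + k$
$- 2867 N{\left(U{\left(E \right)} \right)} = - 2867 \left(5 + \left(-2\right)^{2}\right) = - 2867 \left(5 + 4\right) = \left(-2867\right) 9 = -25803$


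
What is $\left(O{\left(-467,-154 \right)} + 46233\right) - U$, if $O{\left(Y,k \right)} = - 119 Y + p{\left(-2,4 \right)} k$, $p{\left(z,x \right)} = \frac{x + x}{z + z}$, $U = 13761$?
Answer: $88353$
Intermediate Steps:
$p{\left(z,x \right)} = \frac{x}{z}$ ($p{\left(z,x \right)} = \frac{2 x}{2 z} = 2 x \frac{1}{2 z} = \frac{x}{z}$)
$O{\left(Y,k \right)} = - 119 Y - 2 k$ ($O{\left(Y,k \right)} = - 119 Y + \frac{4}{-2} k = - 119 Y + 4 \left(- \frac{1}{2}\right) k = - 119 Y - 2 k$)
$\left(O{\left(-467,-154 \right)} + 46233\right) - U = \left(\left(\left(-119\right) \left(-467\right) - -308\right) + 46233\right) - 13761 = \left(\left(55573 + 308\right) + 46233\right) - 13761 = \left(55881 + 46233\right) - 13761 = 102114 - 13761 = 88353$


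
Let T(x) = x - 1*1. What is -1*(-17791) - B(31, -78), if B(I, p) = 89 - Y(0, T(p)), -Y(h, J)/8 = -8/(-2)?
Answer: 17670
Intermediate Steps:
T(x) = -1 + x (T(x) = x - 1 = -1 + x)
Y(h, J) = -32 (Y(h, J) = -(-64)/(-2) = -(-64)*(-1)/2 = -8*4 = -32)
B(I, p) = 121 (B(I, p) = 89 - 1*(-32) = 89 + 32 = 121)
-1*(-17791) - B(31, -78) = -1*(-17791) - 1*121 = 17791 - 121 = 17670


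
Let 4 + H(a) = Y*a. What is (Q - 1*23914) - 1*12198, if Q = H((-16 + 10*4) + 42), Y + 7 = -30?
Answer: -38558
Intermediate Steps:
Y = -37 (Y = -7 - 30 = -37)
H(a) = -4 - 37*a
Q = -2446 (Q = -4 - 37*((-16 + 10*4) + 42) = -4 - 37*((-16 + 40) + 42) = -4 - 37*(24 + 42) = -4 - 37*66 = -4 - 2442 = -2446)
(Q - 1*23914) - 1*12198 = (-2446 - 1*23914) - 1*12198 = (-2446 - 23914) - 12198 = -26360 - 12198 = -38558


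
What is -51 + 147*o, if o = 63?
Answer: 9210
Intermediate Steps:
-51 + 147*o = -51 + 147*63 = -51 + 9261 = 9210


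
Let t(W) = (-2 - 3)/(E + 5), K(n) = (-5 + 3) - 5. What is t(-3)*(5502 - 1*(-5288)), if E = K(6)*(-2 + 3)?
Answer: 26975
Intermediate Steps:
K(n) = -7 (K(n) = -2 - 5 = -7)
E = -7 (E = -7*(-2 + 3) = -7*1 = -7)
t(W) = 5/2 (t(W) = (-2 - 3)/(-7 + 5) = -5/(-2) = -5*(-½) = 5/2)
t(-3)*(5502 - 1*(-5288)) = 5*(5502 - 1*(-5288))/2 = 5*(5502 + 5288)/2 = (5/2)*10790 = 26975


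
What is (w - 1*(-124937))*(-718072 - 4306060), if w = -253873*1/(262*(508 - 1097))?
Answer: -2549123183061546/4061 ≈ -6.2771e+11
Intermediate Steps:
w = 253873/154318 (w = -253873/(262*(-589)) = -253873/(-154318) = -253873*(-1/154318) = 253873/154318 ≈ 1.6451)
(w - 1*(-124937))*(-718072 - 4306060) = (253873/154318 - 1*(-124937))*(-718072 - 4306060) = (253873/154318 + 124937)*(-5024132) = (19280281839/154318)*(-5024132) = -2549123183061546/4061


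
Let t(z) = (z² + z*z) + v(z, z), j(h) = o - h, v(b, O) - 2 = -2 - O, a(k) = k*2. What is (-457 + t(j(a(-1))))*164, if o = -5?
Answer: -71504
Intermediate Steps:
a(k) = 2*k
v(b, O) = -O (v(b, O) = 2 + (-2 - O) = -O)
j(h) = -5 - h
t(z) = -z + 2*z² (t(z) = (z² + z*z) - z = (z² + z²) - z = 2*z² - z = -z + 2*z²)
(-457 + t(j(a(-1))))*164 = (-457 + (-5 - 2*(-1))*(-1 + 2*(-5 - 2*(-1))))*164 = (-457 + (-5 - 1*(-2))*(-1 + 2*(-5 - 1*(-2))))*164 = (-457 + (-5 + 2)*(-1 + 2*(-5 + 2)))*164 = (-457 - 3*(-1 + 2*(-3)))*164 = (-457 - 3*(-1 - 6))*164 = (-457 - 3*(-7))*164 = (-457 + 21)*164 = -436*164 = -71504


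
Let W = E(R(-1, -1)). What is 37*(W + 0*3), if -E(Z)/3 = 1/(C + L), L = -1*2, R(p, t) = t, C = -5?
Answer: 111/7 ≈ 15.857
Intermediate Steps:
L = -2
E(Z) = 3/7 (E(Z) = -3/(-5 - 2) = -3/(-7) = -3*(-⅐) = 3/7)
W = 3/7 ≈ 0.42857
37*(W + 0*3) = 37*(3/7 + 0*3) = 37*(3/7 + 0) = 37*(3/7) = 111/7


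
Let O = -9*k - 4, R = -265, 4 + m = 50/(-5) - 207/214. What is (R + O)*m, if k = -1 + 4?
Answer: 474044/107 ≈ 4430.3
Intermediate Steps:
k = 3
m = -3203/214 (m = -4 + (50/(-5) - 207/214) = -4 + (50*(-⅕) - 207*1/214) = -4 + (-10 - 207/214) = -4 - 2347/214 = -3203/214 ≈ -14.967)
O = -31 (O = -9*3 - 4 = -27 - 4 = -31)
(R + O)*m = (-265 - 31)*(-3203/214) = -296*(-3203/214) = 474044/107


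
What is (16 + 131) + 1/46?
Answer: 6763/46 ≈ 147.02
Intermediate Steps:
(16 + 131) + 1/46 = 147 + 1/46 = 6763/46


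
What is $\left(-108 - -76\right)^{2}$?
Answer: $1024$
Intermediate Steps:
$\left(-108 - -76\right)^{2} = \left(-108 + 76\right)^{2} = \left(-32\right)^{2} = 1024$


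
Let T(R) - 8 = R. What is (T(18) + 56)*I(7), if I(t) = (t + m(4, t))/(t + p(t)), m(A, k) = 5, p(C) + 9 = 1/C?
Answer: -6888/13 ≈ -529.85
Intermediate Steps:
T(R) = 8 + R
p(C) = -9 + 1/C
I(t) = (5 + t)/(-9 + t + 1/t) (I(t) = (t + 5)/(t + (-9 + 1/t)) = (5 + t)/(-9 + t + 1/t))
(T(18) + 56)*I(7) = ((8 + 18) + 56)*(7*(5 + 7)/(1 + 7*(-9 + 7))) = (26 + 56)*(7*12/(1 + 7*(-2))) = 82*(7*12/(1 - 14)) = 82*(7*12/(-13)) = 82*(7*(-1/13)*12) = 82*(-84/13) = -6888/13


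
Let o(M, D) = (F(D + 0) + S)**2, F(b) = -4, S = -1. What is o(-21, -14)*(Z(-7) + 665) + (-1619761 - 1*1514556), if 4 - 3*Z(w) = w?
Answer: -9352801/3 ≈ -3.1176e+6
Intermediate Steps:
Z(w) = 4/3 - w/3
o(M, D) = 25 (o(M, D) = (-4 - 1)**2 = (-5)**2 = 25)
o(-21, -14)*(Z(-7) + 665) + (-1619761 - 1*1514556) = 25*((4/3 - 1/3*(-7)) + 665) + (-1619761 - 1*1514556) = 25*((4/3 + 7/3) + 665) + (-1619761 - 1514556) = 25*(11/3 + 665) - 3134317 = 25*(2006/3) - 3134317 = 50150/3 - 3134317 = -9352801/3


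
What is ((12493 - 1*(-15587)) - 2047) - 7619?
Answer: 18414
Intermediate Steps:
((12493 - 1*(-15587)) - 2047) - 7619 = ((12493 + 15587) - 2047) - 7619 = (28080 - 2047) - 7619 = 26033 - 7619 = 18414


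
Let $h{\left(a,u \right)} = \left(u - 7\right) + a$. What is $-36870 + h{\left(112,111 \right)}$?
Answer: $-36654$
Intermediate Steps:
$h{\left(a,u \right)} = -7 + a + u$ ($h{\left(a,u \right)} = \left(-7 + u\right) + a = -7 + a + u$)
$-36870 + h{\left(112,111 \right)} = -36870 + \left(-7 + 112 + 111\right) = -36870 + 216 = -36654$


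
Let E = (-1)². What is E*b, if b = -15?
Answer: -15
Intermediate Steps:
E = 1
E*b = 1*(-15) = -15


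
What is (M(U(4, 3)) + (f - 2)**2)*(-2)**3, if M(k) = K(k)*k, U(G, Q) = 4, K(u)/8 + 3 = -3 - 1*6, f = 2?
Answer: 3072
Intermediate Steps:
K(u) = -96 (K(u) = -24 + 8*(-3 - 1*6) = -24 + 8*(-3 - 6) = -24 + 8*(-9) = -24 - 72 = -96)
M(k) = -96*k
(M(U(4, 3)) + (f - 2)**2)*(-2)**3 = (-96*4 + (2 - 2)**2)*(-2)**3 = (-384 + 0**2)*(-8) = (-384 + 0)*(-8) = -384*(-8) = 3072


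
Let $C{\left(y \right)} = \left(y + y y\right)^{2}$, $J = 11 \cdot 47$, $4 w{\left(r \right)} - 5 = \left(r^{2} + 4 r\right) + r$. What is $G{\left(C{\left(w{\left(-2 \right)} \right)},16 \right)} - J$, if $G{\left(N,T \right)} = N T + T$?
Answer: $- \frac{8007}{16} \approx -500.44$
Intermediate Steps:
$w{\left(r \right)} = \frac{5}{4} + \frac{r^{2}}{4} + \frac{5 r}{4}$ ($w{\left(r \right)} = \frac{5}{4} + \frac{\left(r^{2} + 4 r\right) + r}{4} = \frac{5}{4} + \frac{r^{2} + 5 r}{4} = \frac{5}{4} + \left(\frac{r^{2}}{4} + \frac{5 r}{4}\right) = \frac{5}{4} + \frac{r^{2}}{4} + \frac{5 r}{4}$)
$J = 517$
$C{\left(y \right)} = \left(y + y^{2}\right)^{2}$
$G{\left(N,T \right)} = T + N T$
$G{\left(C{\left(w{\left(-2 \right)} \right)},16 \right)} - J = 16 \left(1 + \left(\frac{5}{4} + \frac{\left(-2\right)^{2}}{4} + \frac{5}{4} \left(-2\right)\right)^{2} \left(1 + \left(\frac{5}{4} + \frac{\left(-2\right)^{2}}{4} + \frac{5}{4} \left(-2\right)\right)\right)^{2}\right) - 517 = 16 \left(1 + \left(\frac{5}{4} + \frac{1}{4} \cdot 4 - \frac{5}{2}\right)^{2} \left(1 + \left(\frac{5}{4} + \frac{1}{4} \cdot 4 - \frac{5}{2}\right)\right)^{2}\right) - 517 = 16 \left(1 + \left(\frac{5}{4} + 1 - \frac{5}{2}\right)^{2} \left(1 + \left(\frac{5}{4} + 1 - \frac{5}{2}\right)\right)^{2}\right) - 517 = 16 \left(1 + \left(- \frac{1}{4}\right)^{2} \left(1 - \frac{1}{4}\right)^{2}\right) - 517 = 16 \left(1 + \frac{\left(\frac{3}{4}\right)^{2}}{16}\right) - 517 = 16 \left(1 + \frac{1}{16} \cdot \frac{9}{16}\right) - 517 = 16 \left(1 + \frac{9}{256}\right) - 517 = 16 \cdot \frac{265}{256} - 517 = \frac{265}{16} - 517 = - \frac{8007}{16}$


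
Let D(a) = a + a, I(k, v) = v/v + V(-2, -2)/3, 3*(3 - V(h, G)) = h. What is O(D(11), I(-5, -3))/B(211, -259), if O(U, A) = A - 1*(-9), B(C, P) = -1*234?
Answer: -101/2106 ≈ -0.047958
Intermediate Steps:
V(h, G) = 3 - h/3
I(k, v) = 20/9 (I(k, v) = v/v + (3 - ⅓*(-2))/3 = 1 + (3 + ⅔)*(⅓) = 1 + (11/3)*(⅓) = 1 + 11/9 = 20/9)
D(a) = 2*a
B(C, P) = -234
O(U, A) = 9 + A (O(U, A) = A + 9 = 9 + A)
O(D(11), I(-5, -3))/B(211, -259) = (9 + 20/9)/(-234) = (101/9)*(-1/234) = -101/2106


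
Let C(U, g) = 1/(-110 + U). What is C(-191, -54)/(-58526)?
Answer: 1/17616326 ≈ 5.6766e-8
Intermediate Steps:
C(-191, -54)/(-58526) = 1/(-110 - 191*(-58526)) = -1/58526/(-301) = -1/301*(-1/58526) = 1/17616326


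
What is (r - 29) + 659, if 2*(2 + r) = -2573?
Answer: -1317/2 ≈ -658.50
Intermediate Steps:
r = -2577/2 (r = -2 + (½)*(-2573) = -2 - 2573/2 = -2577/2 ≈ -1288.5)
(r - 29) + 659 = (-2577/2 - 29) + 659 = -2635/2 + 659 = -1317/2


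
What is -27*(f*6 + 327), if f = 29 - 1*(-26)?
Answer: -17739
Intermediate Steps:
f = 55 (f = 29 + 26 = 55)
-27*(f*6 + 327) = -27*(55*6 + 327) = -27*(330 + 327) = -27*657 = -17739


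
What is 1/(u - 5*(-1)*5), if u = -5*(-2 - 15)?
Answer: 1/110 ≈ 0.0090909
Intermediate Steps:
u = 85 (u = -5*(-17) = 85)
1/(u - 5*(-1)*5) = 1/(85 - 5*(-1)*5) = 1/(85 + 5*5) = 1/(85 + 25) = 1/110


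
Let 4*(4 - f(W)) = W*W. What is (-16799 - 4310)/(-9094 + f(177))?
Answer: 84436/67689 ≈ 1.2474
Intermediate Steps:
f(W) = 4 - W²/4 (f(W) = 4 - W*W/4 = 4 - W²/4)
(-16799 - 4310)/(-9094 + f(177)) = (-16799 - 4310)/(-9094 + (4 - ¼*177²)) = -21109/(-9094 + (4 - ¼*31329)) = -21109/(-9094 + (4 - 31329/4)) = -21109/(-9094 - 31313/4) = -21109/(-67689/4) = -21109*(-4/67689) = 84436/67689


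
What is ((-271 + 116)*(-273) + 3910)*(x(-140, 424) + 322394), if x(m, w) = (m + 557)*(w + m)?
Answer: 20376996950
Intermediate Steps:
x(m, w) = (557 + m)*(m + w)
((-271 + 116)*(-273) + 3910)*(x(-140, 424) + 322394) = ((-271 + 116)*(-273) + 3910)*(((-140)² + 557*(-140) + 557*424 - 140*424) + 322394) = (-155*(-273) + 3910)*((19600 - 77980 + 236168 - 59360) + 322394) = (42315 + 3910)*(118428 + 322394) = 46225*440822 = 20376996950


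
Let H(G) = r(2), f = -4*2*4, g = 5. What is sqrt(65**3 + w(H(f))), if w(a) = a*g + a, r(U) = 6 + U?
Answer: sqrt(274673) ≈ 524.09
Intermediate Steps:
f = -32 (f = -8*4 = -32)
H(G) = 8 (H(G) = 6 + 2 = 8)
w(a) = 6*a (w(a) = a*5 + a = 5*a + a = 6*a)
sqrt(65**3 + w(H(f))) = sqrt(65**3 + 6*8) = sqrt(274625 + 48) = sqrt(274673)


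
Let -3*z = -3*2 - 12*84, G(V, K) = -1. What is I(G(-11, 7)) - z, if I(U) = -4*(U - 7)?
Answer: -306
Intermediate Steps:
z = 338 (z = -(-3*2 - 12*84)/3 = -(-6 - 1008)/3 = -1/3*(-1014) = 338)
I(U) = 28 - 4*U (I(U) = -4*(-7 + U) = 28 - 4*U)
I(G(-11, 7)) - z = (28 - 4*(-1)) - 1*338 = (28 + 4) - 338 = 32 - 338 = -306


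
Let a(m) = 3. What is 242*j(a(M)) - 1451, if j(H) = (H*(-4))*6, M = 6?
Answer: -18875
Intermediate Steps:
j(H) = -24*H (j(H) = -4*H*6 = -24*H)
242*j(a(M)) - 1451 = 242*(-24*3) - 1451 = 242*(-72) - 1451 = -17424 - 1451 = -18875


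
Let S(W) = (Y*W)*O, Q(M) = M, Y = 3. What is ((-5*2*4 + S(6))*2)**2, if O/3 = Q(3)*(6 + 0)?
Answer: 3474496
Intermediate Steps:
O = 54 (O = 3*(3*(6 + 0)) = 3*(3*6) = 3*18 = 54)
S(W) = 162*W (S(W) = (3*W)*54 = 162*W)
((-5*2*4 + S(6))*2)**2 = ((-5*2*4 + 162*6)*2)**2 = ((-10*4 + 972)*2)**2 = ((-40 + 972)*2)**2 = (932*2)**2 = 1864**2 = 3474496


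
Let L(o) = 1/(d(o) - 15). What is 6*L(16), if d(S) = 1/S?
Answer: -96/239 ≈ -0.40167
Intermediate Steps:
L(o) = 1/(-15 + 1/o) (L(o) = 1/(1/o - 15) = 1/(-15 + 1/o))
6*L(16) = 6*(-1*16/(-1 + 15*16)) = 6*(-1*16/(-1 + 240)) = 6*(-1*16/239) = 6*(-1*16*1/239) = 6*(-16/239) = -96/239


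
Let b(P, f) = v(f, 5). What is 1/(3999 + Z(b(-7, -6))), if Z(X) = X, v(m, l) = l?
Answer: 1/4004 ≈ 0.00024975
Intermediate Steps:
b(P, f) = 5
1/(3999 + Z(b(-7, -6))) = 1/(3999 + 5) = 1/4004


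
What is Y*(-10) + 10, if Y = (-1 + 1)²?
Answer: 10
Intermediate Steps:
Y = 0 (Y = 0² = 0)
Y*(-10) + 10 = 0*(-10) + 10 = 0 + 10 = 10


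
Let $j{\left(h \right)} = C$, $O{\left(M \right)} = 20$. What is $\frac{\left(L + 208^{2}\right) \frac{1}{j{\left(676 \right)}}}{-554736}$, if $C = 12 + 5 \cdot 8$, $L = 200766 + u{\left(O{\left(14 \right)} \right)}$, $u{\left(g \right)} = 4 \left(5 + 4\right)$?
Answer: $- \frac{122033}{14423136} \approx -0.0084609$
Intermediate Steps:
$u{\left(g \right)} = 36$ ($u{\left(g \right)} = 4 \cdot 9 = 36$)
$L = 200802$ ($L = 200766 + 36 = 200802$)
$C = 52$ ($C = 12 + 40 = 52$)
$j{\left(h \right)} = 52$
$\frac{\left(L + 208^{2}\right) \frac{1}{j{\left(676 \right)}}}{-554736} = \frac{\left(200802 + 208^{2}\right) \frac{1}{52}}{-554736} = \left(200802 + 43264\right) \frac{1}{52} \left(- \frac{1}{554736}\right) = 244066 \cdot \frac{1}{52} \left(- \frac{1}{554736}\right) = \frac{122033}{26} \left(- \frac{1}{554736}\right) = - \frac{122033}{14423136}$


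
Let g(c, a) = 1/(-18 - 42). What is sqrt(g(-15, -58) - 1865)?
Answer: I*sqrt(1678515)/30 ≈ 43.186*I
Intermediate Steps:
g(c, a) = -1/60 (g(c, a) = 1/(-60) = -1/60)
sqrt(g(-15, -58) - 1865) = sqrt(-1/60 - 1865) = sqrt(-111901/60) = I*sqrt(1678515)/30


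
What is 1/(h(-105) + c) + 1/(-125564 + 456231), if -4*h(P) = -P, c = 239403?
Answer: 2280175/316615967169 ≈ 7.2017e-6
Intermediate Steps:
h(P) = P/4 (h(P) = -(-1)*P/4 = P/4)
1/(h(-105) + c) + 1/(-125564 + 456231) = 1/((¼)*(-105) + 239403) + 1/(-125564 + 456231) = 1/(-105/4 + 239403) + 1/330667 = 1/(957507/4) + 1/330667 = 4/957507 + 1/330667 = 2280175/316615967169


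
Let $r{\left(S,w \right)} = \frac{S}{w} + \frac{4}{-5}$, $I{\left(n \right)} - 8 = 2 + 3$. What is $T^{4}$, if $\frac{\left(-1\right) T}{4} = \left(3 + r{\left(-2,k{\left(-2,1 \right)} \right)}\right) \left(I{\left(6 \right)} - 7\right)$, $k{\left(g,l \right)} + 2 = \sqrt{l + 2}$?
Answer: $\frac{910168068096}{625} + \frac{103755644928 \sqrt{3}}{125} \approx 2.894 \cdot 10^{9}$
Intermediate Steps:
$k{\left(g,l \right)} = -2 + \sqrt{2 + l}$ ($k{\left(g,l \right)} = -2 + \sqrt{l + 2} = -2 + \sqrt{2 + l}$)
$I{\left(n \right)} = 13$ ($I{\left(n \right)} = 8 + \left(2 + 3\right) = 8 + 5 = 13$)
$r{\left(S,w \right)} = - \frac{4}{5} + \frac{S}{w}$ ($r{\left(S,w \right)} = \frac{S}{w} + 4 \left(- \frac{1}{5}\right) = \frac{S}{w} - \frac{4}{5} = - \frac{4}{5} + \frac{S}{w}$)
$T = - \frac{264}{5} + \frac{48}{-2 + \sqrt{3}}$ ($T = - 4 \left(3 - \left(\frac{4}{5} + \frac{2}{-2 + \sqrt{2 + 1}}\right)\right) \left(13 - 7\right) = - 4 \left(3 - \left(\frac{4}{5} + \frac{2}{-2 + \sqrt{3}}\right)\right) 6 = - 4 \left(\frac{11}{5} - \frac{2}{-2 + \sqrt{3}}\right) 6 = - 4 \left(\frac{66}{5} - \frac{12}{-2 + \sqrt{3}}\right) = - \frac{264}{5} + \frac{48}{-2 + \sqrt{3}} \approx -231.94$)
$T^{4} = \left(- \frac{744}{5} - 48 \sqrt{3}\right)^{4}$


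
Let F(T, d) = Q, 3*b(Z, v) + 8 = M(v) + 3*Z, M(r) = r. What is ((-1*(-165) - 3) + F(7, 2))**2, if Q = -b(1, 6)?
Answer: 235225/9 ≈ 26136.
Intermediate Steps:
b(Z, v) = -8/3 + Z + v/3 (b(Z, v) = -8/3 + (v + 3*Z)/3 = -8/3 + (Z + v/3) = -8/3 + Z + v/3)
Q = -1/3 (Q = -(-8/3 + 1 + (1/3)*6) = -(-8/3 + 1 + 2) = -1*1/3 = -1/3 ≈ -0.33333)
F(T, d) = -1/3
((-1*(-165) - 3) + F(7, 2))**2 = ((-1*(-165) - 3) - 1/3)**2 = ((165 - 3) - 1/3)**2 = (162 - 1/3)**2 = (485/3)**2 = 235225/9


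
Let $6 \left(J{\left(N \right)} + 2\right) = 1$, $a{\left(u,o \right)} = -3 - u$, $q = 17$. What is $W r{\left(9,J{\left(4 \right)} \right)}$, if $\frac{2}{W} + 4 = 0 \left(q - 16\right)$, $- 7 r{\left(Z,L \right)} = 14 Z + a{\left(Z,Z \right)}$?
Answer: $\frac{57}{7} \approx 8.1429$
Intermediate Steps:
$J{\left(N \right)} = - \frac{11}{6}$ ($J{\left(N \right)} = -2 + \frac{1}{6} \cdot 1 = -2 + \frac{1}{6} = - \frac{11}{6}$)
$r{\left(Z,L \right)} = \frac{3}{7} - \frac{13 Z}{7}$ ($r{\left(Z,L \right)} = - \frac{14 Z - \left(3 + Z\right)}{7} = - \frac{-3 + 13 Z}{7} = \frac{3}{7} - \frac{13 Z}{7}$)
$W = - \frac{1}{2}$ ($W = \frac{2}{-4 + 0 \left(17 - 16\right)} = \frac{2}{-4 + 0 \cdot 1} = \frac{2}{-4 + 0} = \frac{2}{-4} = 2 \left(- \frac{1}{4}\right) = - \frac{1}{2} \approx -0.5$)
$W r{\left(9,J{\left(4 \right)} \right)} = - \frac{\frac{3}{7} - \frac{117}{7}}{2} = \left(- \frac{1}{2}\right) \left(- \frac{114}{7}\right) = \frac{57}{7}$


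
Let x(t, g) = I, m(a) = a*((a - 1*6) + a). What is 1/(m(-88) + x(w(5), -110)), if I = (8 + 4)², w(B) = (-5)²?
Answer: 1/16160 ≈ 6.1881e-5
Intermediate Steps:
w(B) = 25
m(a) = a*(-6 + 2*a) (m(a) = a*((a - 6) + a) = a*((-6 + a) + a) = a*(-6 + 2*a))
I = 144 (I = 12² = 144)
x(t, g) = 144
1/(m(-88) + x(w(5), -110)) = 1/(2*(-88)*(-3 - 88) + 144) = 1/(2*(-88)*(-91) + 144) = 1/(16016 + 144) = 1/16160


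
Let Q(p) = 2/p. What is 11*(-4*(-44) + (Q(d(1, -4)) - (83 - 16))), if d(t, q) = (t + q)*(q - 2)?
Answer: 10802/9 ≈ 1200.2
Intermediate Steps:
d(t, q) = (-2 + q)*(q + t) (d(t, q) = (q + t)*(-2 + q) = (-2 + q)*(q + t))
11*(-4*(-44) + (Q(d(1, -4)) - (83 - 16))) = 11*(-4*(-44) + (2/((-4)² - 2*(-4) - 2*1 - 4*1) - (83 - 16))) = 11*(176 + (2/(16 + 8 - 2 - 4) - 1*67)) = 11*(176 + (2/18 - 67)) = 11*(176 + (2*(1/18) - 67)) = 11*(176 + (⅑ - 67)) = 11*(176 - 602/9) = 11*(982/9) = 10802/9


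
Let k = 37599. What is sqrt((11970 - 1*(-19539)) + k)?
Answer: 2*sqrt(17277) ≈ 262.88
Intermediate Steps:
sqrt((11970 - 1*(-19539)) + k) = sqrt((11970 - 1*(-19539)) + 37599) = sqrt((11970 + 19539) + 37599) = sqrt(31509 + 37599) = sqrt(69108) = 2*sqrt(17277)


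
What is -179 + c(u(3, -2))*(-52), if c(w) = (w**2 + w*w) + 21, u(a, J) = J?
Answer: -1687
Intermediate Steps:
c(w) = 21 + 2*w**2 (c(w) = (w**2 + w**2) + 21 = 2*w**2 + 21 = 21 + 2*w**2)
-179 + c(u(3, -2))*(-52) = -179 + (21 + 2*(-2)**2)*(-52) = -179 + (21 + 2*4)*(-52) = -179 + (21 + 8)*(-52) = -179 + 29*(-52) = -179 - 1508 = -1687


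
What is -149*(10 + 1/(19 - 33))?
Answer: -20711/14 ≈ -1479.4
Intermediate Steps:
-149*(10 + 1/(19 - 33)) = -149*(10 + 1/(-14)) = -149*(10 - 1/14) = -149*139/14 = -20711/14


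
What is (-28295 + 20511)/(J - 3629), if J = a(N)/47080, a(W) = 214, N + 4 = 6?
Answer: 1712480/798379 ≈ 2.1449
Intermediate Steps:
N = 2 (N = -4 + 6 = 2)
J = 1/220 (J = 214/47080 = 214*(1/47080) = 1/220 ≈ 0.0045455)
(-28295 + 20511)/(J - 3629) = (-28295 + 20511)/(1/220 - 3629) = -7784/(-798379/220) = -7784*(-220/798379) = 1712480/798379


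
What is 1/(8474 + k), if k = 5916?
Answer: 1/14390 ≈ 6.9493e-5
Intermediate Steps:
1/(8474 + k) = 1/(8474 + 5916) = 1/14390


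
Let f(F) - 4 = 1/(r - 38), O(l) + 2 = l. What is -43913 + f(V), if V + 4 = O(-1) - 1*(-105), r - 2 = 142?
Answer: -4654353/106 ≈ -43909.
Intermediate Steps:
r = 144 (r = 2 + 142 = 144)
O(l) = -2 + l
V = 98 (V = -4 + ((-2 - 1) - 1*(-105)) = -4 + (-3 + 105) = -4 + 102 = 98)
f(F) = 425/106 (f(F) = 4 + 1/(144 - 38) = 4 + 1/106 = 425/106)
-43913 + f(V) = -43913 + 425/106 = -4654353/106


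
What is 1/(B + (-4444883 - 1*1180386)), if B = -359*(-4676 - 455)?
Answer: -1/3783240 ≈ -2.6432e-7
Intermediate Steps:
B = 1842029 (B = -359*(-5131) = 1842029)
1/(B + (-4444883 - 1*1180386)) = 1/(1842029 + (-4444883 - 1*1180386)) = 1/(1842029 + (-4444883 - 1180386)) = 1/(1842029 - 5625269) = 1/(-3783240) = -1/3783240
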